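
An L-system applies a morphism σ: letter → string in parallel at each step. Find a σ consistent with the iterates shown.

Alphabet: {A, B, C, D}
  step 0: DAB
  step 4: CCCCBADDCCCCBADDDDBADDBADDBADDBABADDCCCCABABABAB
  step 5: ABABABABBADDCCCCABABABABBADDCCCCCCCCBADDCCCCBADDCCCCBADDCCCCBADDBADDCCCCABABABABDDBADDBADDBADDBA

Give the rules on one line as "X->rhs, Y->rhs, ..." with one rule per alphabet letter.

  step 4 ⇒ step 5: CCCCBADDCCCCBADDDDBADDBADDBADDBABADDCCCCABABABAB ⇒ AB·AB·AB·AB·BA·DD·CC·CC·AB·AB·AB·AB·BA·DD·CC·CC·CC·CC·BA·DD·CC·CC·BA·DD·CC·CC·BA·DD·CC·CC·BA·DD·BA·DD·CC·CC·AB·AB·AB·AB·DD·BA·DD·BA·DD·BA·DD·BA
    A ↦ DD
    B ↦ BA
    C ↦ AB
    D ↦ CC

A->DD, B->BA, C->AB, D->CC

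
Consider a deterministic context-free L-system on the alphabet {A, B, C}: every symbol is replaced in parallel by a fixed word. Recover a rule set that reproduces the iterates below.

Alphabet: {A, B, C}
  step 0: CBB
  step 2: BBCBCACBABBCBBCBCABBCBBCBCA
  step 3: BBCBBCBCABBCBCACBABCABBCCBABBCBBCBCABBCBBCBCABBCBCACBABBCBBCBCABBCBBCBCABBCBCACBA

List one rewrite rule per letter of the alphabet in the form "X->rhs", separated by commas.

A->CBA, B->BBC, C->BCA

  step 2 ⇒ step 3: BBCBCACBABBCBBCBCABBCBBCBCA ⇒ BBC·BBC·BCA·BBC·BCA·CBA·BCA·BBC·CBA·BBC·BBC·BCA·BBC·BBC·BCA·BBC·BCA·CBA·BBC·BBC·BCA·BBC·BBC·BCA·BBC·BCA·CBA
    A ↦ CBA
    B ↦ BBC
    C ↦ BCA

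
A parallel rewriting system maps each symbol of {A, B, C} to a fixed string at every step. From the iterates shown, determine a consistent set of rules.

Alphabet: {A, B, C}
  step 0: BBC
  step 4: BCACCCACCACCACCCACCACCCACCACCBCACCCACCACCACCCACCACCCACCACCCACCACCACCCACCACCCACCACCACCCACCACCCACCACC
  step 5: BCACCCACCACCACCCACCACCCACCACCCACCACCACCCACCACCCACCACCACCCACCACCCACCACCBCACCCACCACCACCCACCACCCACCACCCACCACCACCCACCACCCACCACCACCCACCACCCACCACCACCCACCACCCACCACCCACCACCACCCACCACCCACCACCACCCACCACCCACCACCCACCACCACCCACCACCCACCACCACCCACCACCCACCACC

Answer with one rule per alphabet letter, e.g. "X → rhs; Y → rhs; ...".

  step 4 ⇒ step 5: BCACCCACCACCACCCACCACCCACCACCBCACCCACCACCACCCACCACCCACCACCCACCACCACCCACCACCCACCACCACCCACCACCCACCACC ⇒ BC·ACC·C·ACC·ACC·ACC·C·ACC·ACC·C·ACC·ACC·C·ACC·ACC·ACC·C·ACC·ACC·C·ACC·ACC·ACC·C·ACC·ACC·C·ACC·ACC·BC·ACC·C·ACC·ACC·ACC·C·ACC·ACC·C·ACC·ACC·C·ACC·ACC·ACC·C·ACC·ACC·C·ACC·ACC·ACC·C·ACC·ACC·C·ACC·ACC·ACC·C·ACC·ACC·C·ACC·ACC·C·ACC·ACC·ACC·C·ACC·ACC·C·ACC·ACC·ACC·C·ACC·ACC·C·ACC·ACC·C·ACC·ACC·ACC·C·ACC·ACC·C·ACC·ACC·ACC·C·ACC·ACC·C·ACC·ACC
    A ↦ C
    B ↦ BC
    C ↦ ACC

A->C, B->BC, C->ACC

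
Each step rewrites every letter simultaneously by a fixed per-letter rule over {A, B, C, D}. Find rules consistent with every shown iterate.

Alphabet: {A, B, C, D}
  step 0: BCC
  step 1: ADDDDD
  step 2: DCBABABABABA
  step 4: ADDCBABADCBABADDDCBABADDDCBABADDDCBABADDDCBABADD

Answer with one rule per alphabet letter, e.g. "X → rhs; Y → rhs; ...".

A->DC, B->AD, C->DD, D->BA

  step 1 ⇒ step 2: ADDDDD ⇒ DC·BA·BA·BA·BA·BA
    A ↦ DC
    D ↦ BA
  step 0 ⇒ step 1: BCC ⇒ AD·DD·DD
    B ↦ AD
  step 0 ⇒ step 1: BCC ⇒ AD·DD·DD
    C ↦ DD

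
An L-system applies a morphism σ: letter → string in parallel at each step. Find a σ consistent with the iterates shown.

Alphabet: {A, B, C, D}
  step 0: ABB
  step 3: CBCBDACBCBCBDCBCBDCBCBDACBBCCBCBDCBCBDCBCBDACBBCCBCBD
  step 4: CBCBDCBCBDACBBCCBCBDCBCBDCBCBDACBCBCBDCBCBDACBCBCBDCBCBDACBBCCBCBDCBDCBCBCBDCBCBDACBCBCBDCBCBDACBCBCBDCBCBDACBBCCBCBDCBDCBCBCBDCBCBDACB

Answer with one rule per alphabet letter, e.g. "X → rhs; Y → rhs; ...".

A->BC, B->CBD, C->CB, D->ACB

  step 3 ⇒ step 4: CBCBDACBCBCBDCBCBDCBCBDACBBCCBCBDCBCBDCBCBDACBBCCBCBD ⇒ CB·CBD·CB·CBD·ACB·BC·CB·CBD·CB·CBD·CB·CBD·ACB·CB·CBD·CB·CBD·ACB·CB·CBD·CB·CBD·ACB·BC·CB·CBD·CBD·CB·CB·CBD·CB·CBD·ACB·CB·CBD·CB·CBD·ACB·CB·CBD·CB·CBD·ACB·BC·CB·CBD·CBD·CB·CB·CBD·CB·CBD·ACB
    A ↦ BC
    B ↦ CBD
    C ↦ CB
    D ↦ ACB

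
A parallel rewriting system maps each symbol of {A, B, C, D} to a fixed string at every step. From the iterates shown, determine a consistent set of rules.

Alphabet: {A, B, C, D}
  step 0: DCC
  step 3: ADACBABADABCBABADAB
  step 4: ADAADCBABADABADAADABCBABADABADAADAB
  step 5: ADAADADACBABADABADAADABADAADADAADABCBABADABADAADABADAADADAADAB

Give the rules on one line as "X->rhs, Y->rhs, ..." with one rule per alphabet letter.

A->AD, B->AB, C->CB, D->A

  step 4 ⇒ step 5: ADAADCBABADABADAADABCBABADABADAADAB ⇒ AD·A·AD·AD·A·CB·AB·AD·AB·AD·A·AD·AB·AD·A·AD·AD·A·AD·AB·CB·AB·AD·AB·AD·A·AD·AB·AD·A·AD·AD·A·AD·AB
    A ↦ AD
    B ↦ AB
    C ↦ CB
    D ↦ A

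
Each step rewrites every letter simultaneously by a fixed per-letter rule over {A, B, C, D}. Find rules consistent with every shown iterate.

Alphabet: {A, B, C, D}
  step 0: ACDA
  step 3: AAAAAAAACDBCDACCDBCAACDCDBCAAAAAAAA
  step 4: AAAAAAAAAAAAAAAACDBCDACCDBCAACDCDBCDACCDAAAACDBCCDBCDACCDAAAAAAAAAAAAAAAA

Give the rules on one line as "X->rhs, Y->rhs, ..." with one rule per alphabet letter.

  step 3 ⇒ step 4: AAAAAAAACDBCDACCDBCAACDCDBCAAAAAAAA ⇒ AA·AA·AA·AA·AA·AA·AA·AA·CD·BC·DAC·CD·BC·AA·CD·CD·BC·DAC·CD·AA·AA·CD·BC·CD·BC·DAC·CD·AA·AA·AA·AA·AA·AA·AA·AA
    A ↦ AA
    B ↦ DAC
    C ↦ CD
    D ↦ BC

A->AA, B->DAC, C->CD, D->BC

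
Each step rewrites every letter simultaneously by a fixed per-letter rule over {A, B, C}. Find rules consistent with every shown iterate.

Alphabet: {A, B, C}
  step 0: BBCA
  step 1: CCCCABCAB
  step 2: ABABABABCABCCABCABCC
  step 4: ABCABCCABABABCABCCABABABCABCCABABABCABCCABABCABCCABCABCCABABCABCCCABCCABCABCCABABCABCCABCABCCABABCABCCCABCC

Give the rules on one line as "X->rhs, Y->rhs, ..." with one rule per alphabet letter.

A->CAB, B->CC, C->AB

  step 1 ⇒ step 2: CCCCABCAB ⇒ AB·AB·AB·AB·CAB·CC·AB·CAB·CC
    A ↦ CAB
    B ↦ CC
    C ↦ AB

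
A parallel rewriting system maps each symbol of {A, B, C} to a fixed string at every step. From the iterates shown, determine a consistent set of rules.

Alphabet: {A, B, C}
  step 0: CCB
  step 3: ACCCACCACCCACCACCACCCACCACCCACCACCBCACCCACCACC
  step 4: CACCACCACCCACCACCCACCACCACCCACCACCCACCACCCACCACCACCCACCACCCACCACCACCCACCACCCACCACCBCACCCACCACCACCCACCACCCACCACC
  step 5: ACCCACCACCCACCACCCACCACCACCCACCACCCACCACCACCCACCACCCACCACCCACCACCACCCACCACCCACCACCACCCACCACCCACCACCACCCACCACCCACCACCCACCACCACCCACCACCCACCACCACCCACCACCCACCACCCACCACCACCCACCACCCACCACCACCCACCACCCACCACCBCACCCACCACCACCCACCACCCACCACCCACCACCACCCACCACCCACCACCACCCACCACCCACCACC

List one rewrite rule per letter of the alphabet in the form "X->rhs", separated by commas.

A->C, B->BC, C->ACC

  step 4 ⇒ step 5: CACCACCACCCACCACCCACCACCACCCACCACCCACCACCCACCACCACCCACCACCCACCACCACCCACCACCCACCACCBCACCCACCACCACCCACCACCCACCACC ⇒ ACC·C·ACC·ACC·C·ACC·ACC·C·ACC·ACC·ACC·C·ACC·ACC·C·ACC·ACC·ACC·C·ACC·ACC·C·ACC·ACC·C·ACC·ACC·ACC·C·ACC·ACC·C·ACC·ACC·ACC·C·ACC·ACC·C·ACC·ACC·ACC·C·ACC·ACC·C·ACC·ACC·C·ACC·ACC·ACC·C·ACC·ACC·C·ACC·ACC·ACC·C·ACC·ACC·C·ACC·ACC·C·ACC·ACC·ACC·C·ACC·ACC·C·ACC·ACC·ACC·C·ACC·ACC·C·ACC·ACC·BC·ACC·C·ACC·ACC·ACC·C·ACC·ACC·C·ACC·ACC·C·ACC·ACC·ACC·C·ACC·ACC·C·ACC·ACC·ACC·C·ACC·ACC·C·ACC·ACC
    A ↦ C
    B ↦ BC
    C ↦ ACC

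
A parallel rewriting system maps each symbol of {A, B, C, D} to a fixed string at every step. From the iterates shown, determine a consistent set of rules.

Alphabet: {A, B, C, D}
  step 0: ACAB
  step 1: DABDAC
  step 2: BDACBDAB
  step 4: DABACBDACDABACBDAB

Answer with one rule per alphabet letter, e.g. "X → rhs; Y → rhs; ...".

  step 1 ⇒ step 2: DABDAC ⇒ B·D·AC·B·D·AB
    A ↦ D
    B ↦ AC
    C ↦ AB
    D ↦ B

A->D, B->AC, C->AB, D->B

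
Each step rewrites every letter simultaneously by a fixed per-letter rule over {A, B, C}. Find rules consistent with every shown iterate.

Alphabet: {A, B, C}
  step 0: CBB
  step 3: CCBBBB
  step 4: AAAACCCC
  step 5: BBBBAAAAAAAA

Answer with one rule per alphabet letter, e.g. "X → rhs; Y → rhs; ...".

A->B, B->C, C->AA

  step 4 ⇒ step 5: AAAACCCC ⇒ B·B·B·B·AA·AA·AA·AA
    A ↦ B
    C ↦ AA
  step 3 ⇒ step 4: CCBBBB ⇒ AA·AA·C·C·C·C
    B ↦ C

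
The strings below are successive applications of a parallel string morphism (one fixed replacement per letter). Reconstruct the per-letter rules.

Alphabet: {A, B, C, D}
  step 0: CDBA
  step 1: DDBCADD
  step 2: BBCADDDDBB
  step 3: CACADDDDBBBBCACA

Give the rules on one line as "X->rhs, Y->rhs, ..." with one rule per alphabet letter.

  step 2 ⇒ step 3: BBCADDDDBB ⇒ CA·CA·DD·DD·B·B·B·B·CA·CA
    A ↦ DD
    B ↦ CA
    C ↦ DD
    D ↦ B

A->DD, B->CA, C->DD, D->B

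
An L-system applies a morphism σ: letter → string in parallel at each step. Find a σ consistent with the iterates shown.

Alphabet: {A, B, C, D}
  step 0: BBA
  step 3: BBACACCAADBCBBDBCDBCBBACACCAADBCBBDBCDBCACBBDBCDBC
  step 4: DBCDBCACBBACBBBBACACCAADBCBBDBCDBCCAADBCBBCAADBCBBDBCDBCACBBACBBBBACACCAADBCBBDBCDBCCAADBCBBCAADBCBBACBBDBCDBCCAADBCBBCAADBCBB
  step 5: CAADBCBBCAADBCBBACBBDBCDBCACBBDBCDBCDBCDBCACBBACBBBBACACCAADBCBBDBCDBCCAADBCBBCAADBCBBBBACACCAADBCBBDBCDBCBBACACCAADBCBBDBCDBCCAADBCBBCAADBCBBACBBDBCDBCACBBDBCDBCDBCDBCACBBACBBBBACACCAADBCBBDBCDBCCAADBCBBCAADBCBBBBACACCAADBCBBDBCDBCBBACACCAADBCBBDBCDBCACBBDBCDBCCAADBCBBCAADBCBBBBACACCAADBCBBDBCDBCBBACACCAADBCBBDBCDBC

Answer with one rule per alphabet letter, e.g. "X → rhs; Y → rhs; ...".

  step 4 ⇒ step 5: DBCDBCACBBACBBBBACACCAADBCBBDBCDBCCAADBCBBCAADBCBBDBCDBCACBBACBBBBACACCAADBCBBDBCDBCCAADBCBBCAADBCBBACBBDBCDBCCAADBCBBCAADBCBB ⇒ CAA·DBC·BB·CAA·DBC·BB·AC·BB·DBC·DBC·AC·BB·DBC·DBC·DBC·DBC·AC·BB·AC·BB·BB·AC·AC·CAA·DBC·BB·DBC·DBC·CAA·DBC·BB·CAA·DBC·BB·BB·AC·AC·CAA·DBC·BB·DBC·DBC·BB·AC·AC·CAA·DBC·BB·DBC·DBC·CAA·DBC·BB·CAA·DBC·BB·AC·BB·DBC·DBC·AC·BB·DBC·DBC·DBC·DBC·AC·BB·AC·BB·BB·AC·AC·CAA·DBC·BB·DBC·DBC·CAA·DBC·BB·CAA·DBC·BB·BB·AC·AC·CAA·DBC·BB·DBC·DBC·BB·AC·AC·CAA·DBC·BB·DBC·DBC·AC·BB·DBC·DBC·CAA·DBC·BB·CAA·DBC·BB·BB·AC·AC·CAA·DBC·BB·DBC·DBC·BB·AC·AC·CAA·DBC·BB·DBC·DBC
    A ↦ AC
    B ↦ DBC
    C ↦ BB
    D ↦ CAA

A->AC, B->DBC, C->BB, D->CAA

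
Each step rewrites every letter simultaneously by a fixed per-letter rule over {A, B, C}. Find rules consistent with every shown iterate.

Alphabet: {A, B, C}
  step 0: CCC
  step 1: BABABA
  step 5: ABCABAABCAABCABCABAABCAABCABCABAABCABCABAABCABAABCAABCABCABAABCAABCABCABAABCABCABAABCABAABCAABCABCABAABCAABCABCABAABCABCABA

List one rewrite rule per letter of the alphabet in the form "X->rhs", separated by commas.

A->ABC, B->A, C->BA

  step 0 ⇒ step 1: CCC ⇒ BA·BA·BA
    C ↦ BA
    A ↦ ABC  (constrained at step 1)
    B ↦ A  (constrained at step 1)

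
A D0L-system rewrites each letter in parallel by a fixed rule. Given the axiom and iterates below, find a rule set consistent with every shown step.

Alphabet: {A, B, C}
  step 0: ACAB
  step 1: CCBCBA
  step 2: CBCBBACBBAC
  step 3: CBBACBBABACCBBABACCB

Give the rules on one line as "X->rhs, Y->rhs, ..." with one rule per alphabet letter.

  step 2 ⇒ step 3: CBCBBACBBAC ⇒ CB·BA·CB·BA·BA·C·CB·BA·BA·C·CB
    A ↦ C
    B ↦ BA
    C ↦ CB

A->C, B->BA, C->CB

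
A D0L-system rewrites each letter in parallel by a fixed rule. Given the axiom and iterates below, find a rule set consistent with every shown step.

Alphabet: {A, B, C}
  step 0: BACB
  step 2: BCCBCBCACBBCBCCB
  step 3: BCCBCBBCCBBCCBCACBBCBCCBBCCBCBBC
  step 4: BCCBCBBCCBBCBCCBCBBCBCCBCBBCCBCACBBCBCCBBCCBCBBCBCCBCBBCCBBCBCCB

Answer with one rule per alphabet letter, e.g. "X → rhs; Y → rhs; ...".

A->CA, B->BC, C->CB

  step 3 ⇒ step 4: BCCBCBBCCBBCCBCACBBCBCCBBCCBCBBC ⇒ BC·CB·CB·BC·CB·BC·BC·CB·CB·BC·BC·CB·CB·BC·CB·CA·CB·BC·BC·CB·BC·CB·CB·BC·BC·CB·CB·BC·CB·BC·BC·CB
    A ↦ CA
    B ↦ BC
    C ↦ CB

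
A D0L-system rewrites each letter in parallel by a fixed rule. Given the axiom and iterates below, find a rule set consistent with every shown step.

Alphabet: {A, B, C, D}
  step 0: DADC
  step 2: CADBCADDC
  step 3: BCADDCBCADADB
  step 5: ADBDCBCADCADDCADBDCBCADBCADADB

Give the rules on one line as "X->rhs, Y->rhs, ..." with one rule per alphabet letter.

  step 2 ⇒ step 3: CADBCADDC ⇒ B·C·AD·DC·B·C·AD·AD·B
    A ↦ C
    B ↦ DC
    C ↦ B
    D ↦ AD

A->C, B->DC, C->B, D->AD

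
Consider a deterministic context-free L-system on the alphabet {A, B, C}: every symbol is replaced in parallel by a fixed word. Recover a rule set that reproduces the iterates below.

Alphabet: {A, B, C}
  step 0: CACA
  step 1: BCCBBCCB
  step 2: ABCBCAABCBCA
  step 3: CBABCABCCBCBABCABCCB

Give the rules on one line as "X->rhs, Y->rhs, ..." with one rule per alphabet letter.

  step 2 ⇒ step 3: ABCBCAABCBCA ⇒ CB·A·BC·A·BC·CB·CB·A·BC·A·BC·CB
    A ↦ CB
    B ↦ A
    C ↦ BC

A->CB, B->A, C->BC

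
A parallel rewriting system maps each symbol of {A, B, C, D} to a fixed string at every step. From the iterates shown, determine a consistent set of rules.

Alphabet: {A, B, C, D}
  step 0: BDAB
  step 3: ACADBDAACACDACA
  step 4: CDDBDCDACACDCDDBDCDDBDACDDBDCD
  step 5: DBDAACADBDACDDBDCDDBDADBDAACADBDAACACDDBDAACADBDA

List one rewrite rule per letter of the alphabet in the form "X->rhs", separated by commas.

A->CD, B->C, C->DBD, D->A

  step 4 ⇒ step 5: CDDBDCDACACDCDDBDCDDBDACDDBDCD ⇒ DBD·A·A·C·A·DBD·A·CD·DBD·CD·DBD·A·DBD·A·A·C·A·DBD·A·A·C·A·CD·DBD·A·A·C·A·DBD·A
    A ↦ CD
    B ↦ C
    C ↦ DBD
    D ↦ A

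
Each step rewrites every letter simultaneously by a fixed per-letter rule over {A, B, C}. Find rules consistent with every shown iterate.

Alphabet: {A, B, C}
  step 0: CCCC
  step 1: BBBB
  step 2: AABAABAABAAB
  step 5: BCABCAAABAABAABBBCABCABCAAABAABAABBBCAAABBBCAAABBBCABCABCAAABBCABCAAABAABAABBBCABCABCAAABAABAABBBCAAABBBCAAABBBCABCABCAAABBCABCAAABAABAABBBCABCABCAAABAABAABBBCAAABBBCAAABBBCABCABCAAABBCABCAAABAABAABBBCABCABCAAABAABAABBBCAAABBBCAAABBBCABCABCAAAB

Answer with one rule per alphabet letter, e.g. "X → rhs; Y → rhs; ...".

A->BCA, B->AAB, C->B

  step 1 ⇒ step 2: BBBB ⇒ AAB·AAB·AAB·AAB
    B ↦ AAB
    A ↦ BCA  (constrained at step 2)
  step 0 ⇒ step 1: CCCC ⇒ B·B·B·B
    C ↦ B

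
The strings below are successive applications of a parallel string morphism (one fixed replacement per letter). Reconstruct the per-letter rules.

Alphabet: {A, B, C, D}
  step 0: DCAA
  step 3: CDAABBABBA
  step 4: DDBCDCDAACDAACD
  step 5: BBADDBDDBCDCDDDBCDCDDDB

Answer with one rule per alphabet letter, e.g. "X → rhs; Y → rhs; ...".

A->CD, B->A, C->DD, D->B

  step 4 ⇒ step 5: DDBCDCDAACDAACD ⇒ B·B·A·DD·B·DD·B·CD·CD·DD·B·CD·CD·DD·B
    A ↦ CD
    B ↦ A
    C ↦ DD
    D ↦ B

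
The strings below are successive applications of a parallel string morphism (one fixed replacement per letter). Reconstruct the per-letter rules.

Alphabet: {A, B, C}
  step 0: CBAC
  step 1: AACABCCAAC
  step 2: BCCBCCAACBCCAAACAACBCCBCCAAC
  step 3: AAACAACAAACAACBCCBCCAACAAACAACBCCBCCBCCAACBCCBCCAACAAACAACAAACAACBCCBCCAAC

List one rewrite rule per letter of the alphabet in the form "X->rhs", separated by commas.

A->BCC, B->A, C->AAC

  step 2 ⇒ step 3: BCCBCCAACBCCAAACAACBCCBCCAAC ⇒ A·AAC·AAC·A·AAC·AAC·BCC·BCC·AAC·A·AAC·AAC·BCC·BCC·BCC·AAC·BCC·BCC·AAC·A·AAC·AAC·A·AAC·AAC·BCC·BCC·AAC
    A ↦ BCC
    B ↦ A
    C ↦ AAC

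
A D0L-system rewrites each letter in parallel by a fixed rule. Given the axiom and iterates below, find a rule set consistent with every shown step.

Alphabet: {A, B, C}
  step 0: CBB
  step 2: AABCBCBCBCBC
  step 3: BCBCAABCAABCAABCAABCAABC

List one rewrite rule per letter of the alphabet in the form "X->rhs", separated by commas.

A->BC, B->AA, C->BC

  step 2 ⇒ step 3: AABCBCBCBCBC ⇒ BC·BC·AA·BC·AA·BC·AA·BC·AA·BC·AA·BC
    A ↦ BC
    B ↦ AA
    C ↦ BC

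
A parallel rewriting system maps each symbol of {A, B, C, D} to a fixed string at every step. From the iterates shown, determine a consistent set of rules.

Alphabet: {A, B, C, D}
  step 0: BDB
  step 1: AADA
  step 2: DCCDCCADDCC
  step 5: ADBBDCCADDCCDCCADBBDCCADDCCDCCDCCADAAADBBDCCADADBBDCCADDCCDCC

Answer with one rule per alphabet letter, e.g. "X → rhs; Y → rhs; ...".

  step 1 ⇒ step 2: AADA ⇒ DCC·DCC·AD·DCC
    A ↦ DCC
    D ↦ AD
  step 0 ⇒ step 1: BDB ⇒ A·AD·A
    B ↦ A
    C ↦ B  (constrained at step 2)

A->DCC, B->A, C->B, D->AD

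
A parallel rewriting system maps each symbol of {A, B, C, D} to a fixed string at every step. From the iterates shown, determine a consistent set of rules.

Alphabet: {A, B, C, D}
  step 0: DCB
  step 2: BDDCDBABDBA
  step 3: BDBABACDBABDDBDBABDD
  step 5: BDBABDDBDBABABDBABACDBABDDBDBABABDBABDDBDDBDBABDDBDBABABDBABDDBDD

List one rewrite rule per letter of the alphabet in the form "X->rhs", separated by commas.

  step 2 ⇒ step 3: BDDCDBABDBA ⇒ BD·BA·BA·CD·BA·BD·D·BD·BA·BD·D
    A ↦ D
    B ↦ BD
    C ↦ CD
    D ↦ BA

A->D, B->BD, C->CD, D->BA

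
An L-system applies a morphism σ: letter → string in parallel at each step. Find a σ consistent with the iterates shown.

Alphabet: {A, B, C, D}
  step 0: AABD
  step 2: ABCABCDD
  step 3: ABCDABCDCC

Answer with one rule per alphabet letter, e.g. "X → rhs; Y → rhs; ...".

A->AB, B->C, C->D, D->C

  step 2 ⇒ step 3: ABCABCDD ⇒ AB·C·D·AB·C·D·C·C
    A ↦ AB
    B ↦ C
    C ↦ D
    D ↦ C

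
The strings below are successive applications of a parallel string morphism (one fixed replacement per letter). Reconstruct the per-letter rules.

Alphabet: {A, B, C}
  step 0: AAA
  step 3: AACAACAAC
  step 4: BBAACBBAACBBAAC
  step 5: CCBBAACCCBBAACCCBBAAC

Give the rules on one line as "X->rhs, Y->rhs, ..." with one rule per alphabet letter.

  step 4 ⇒ step 5: BBAACBBAACBBAAC ⇒ C·C·B·B·AAC·C·C·B·B·AAC·C·C·B·B·AAC
    A ↦ B
    B ↦ C
    C ↦ AAC

A->B, B->C, C->AAC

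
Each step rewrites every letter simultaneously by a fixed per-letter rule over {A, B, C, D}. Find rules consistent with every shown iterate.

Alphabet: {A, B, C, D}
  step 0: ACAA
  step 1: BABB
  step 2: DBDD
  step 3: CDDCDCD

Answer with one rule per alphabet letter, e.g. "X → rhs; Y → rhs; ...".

  step 2 ⇒ step 3: DBDD ⇒ CD·D·CD·CD
    B ↦ D
    D ↦ CD
  step 0 ⇒ step 1: ACAA ⇒ B·A·B·B
    A ↦ B
  step 0 ⇒ step 1: ACAA ⇒ B·A·B·B
    C ↦ A

A->B, B->D, C->A, D->CD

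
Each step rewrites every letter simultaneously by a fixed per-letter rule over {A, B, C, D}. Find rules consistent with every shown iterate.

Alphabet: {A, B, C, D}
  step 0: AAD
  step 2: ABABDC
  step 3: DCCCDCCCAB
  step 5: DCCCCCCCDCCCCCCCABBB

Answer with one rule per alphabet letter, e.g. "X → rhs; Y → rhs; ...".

A->DC, B->CC, C->B, D->A

  step 2 ⇒ step 3: ABABDC ⇒ DC·CC·DC·CC·A·B
    A ↦ DC
    B ↦ CC
    C ↦ B
    D ↦ A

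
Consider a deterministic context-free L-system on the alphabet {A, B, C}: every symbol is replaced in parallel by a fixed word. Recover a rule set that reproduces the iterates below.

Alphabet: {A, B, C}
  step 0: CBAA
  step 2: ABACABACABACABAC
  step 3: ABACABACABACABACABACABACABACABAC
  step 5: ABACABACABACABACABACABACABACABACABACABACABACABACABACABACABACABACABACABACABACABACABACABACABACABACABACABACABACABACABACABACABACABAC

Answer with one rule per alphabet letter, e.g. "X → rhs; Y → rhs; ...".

  step 2 ⇒ step 3: ABACABACABACABAC ⇒ AB·AC·AB·AC·AB·AC·AB·AC·AB·AC·AB·AC·AB·AC·AB·AC
    A ↦ AB
    B ↦ AC
    C ↦ AC

A->AB, B->AC, C->AC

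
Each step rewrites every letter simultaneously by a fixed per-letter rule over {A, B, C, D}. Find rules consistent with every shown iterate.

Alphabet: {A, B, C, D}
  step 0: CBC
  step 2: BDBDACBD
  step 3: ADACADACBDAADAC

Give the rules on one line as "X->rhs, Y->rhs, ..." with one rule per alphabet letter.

  step 2 ⇒ step 3: BDBDACBD ⇒ AD·AC·AD·AC·BD·A·AD·AC
    A ↦ BD
    B ↦ AD
    C ↦ A
    D ↦ AC

A->BD, B->AD, C->A, D->AC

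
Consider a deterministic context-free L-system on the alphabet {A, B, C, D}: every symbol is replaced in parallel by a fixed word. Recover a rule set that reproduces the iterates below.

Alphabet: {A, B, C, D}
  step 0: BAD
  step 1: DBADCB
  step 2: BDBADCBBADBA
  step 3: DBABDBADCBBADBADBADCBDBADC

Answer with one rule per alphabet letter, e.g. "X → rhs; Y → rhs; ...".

A->DC, B->DBA, C->BA, D->B

  step 2 ⇒ step 3: BDBADCBBADBA ⇒ DBA·B·DBA·DC·B·BA·DBA·DBA·DC·B·DBA·DC
    A ↦ DC
    B ↦ DBA
    C ↦ BA
    D ↦ B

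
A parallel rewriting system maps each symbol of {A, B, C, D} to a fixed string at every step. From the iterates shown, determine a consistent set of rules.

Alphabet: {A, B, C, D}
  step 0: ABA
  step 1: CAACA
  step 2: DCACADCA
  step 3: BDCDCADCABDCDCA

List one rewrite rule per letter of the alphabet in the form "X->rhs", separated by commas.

  step 2 ⇒ step 3: DCACADCA ⇒ BDC·D·CA·D·CA·BDC·D·CA
    A ↦ CA
    C ↦ D
    D ↦ BDC
  step 0 ⇒ step 1: ABA ⇒ CA·A·CA
    B ↦ A

A->CA, B->A, C->D, D->BDC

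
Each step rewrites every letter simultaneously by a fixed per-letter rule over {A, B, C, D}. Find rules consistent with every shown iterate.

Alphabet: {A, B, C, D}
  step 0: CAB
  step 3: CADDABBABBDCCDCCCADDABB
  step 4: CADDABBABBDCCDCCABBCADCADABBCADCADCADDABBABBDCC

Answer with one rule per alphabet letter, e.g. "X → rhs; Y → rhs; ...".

A->D, B->C, C->CAD, D->ABB

  step 3 ⇒ step 4: CADDABBABBDCCDCCCADDABB ⇒ CAD·D·ABB·ABB·D·C·C·D·C·C·ABB·CAD·CAD·ABB·CAD·CAD·CAD·D·ABB·ABB·D·C·C
    A ↦ D
    B ↦ C
    C ↦ CAD
    D ↦ ABB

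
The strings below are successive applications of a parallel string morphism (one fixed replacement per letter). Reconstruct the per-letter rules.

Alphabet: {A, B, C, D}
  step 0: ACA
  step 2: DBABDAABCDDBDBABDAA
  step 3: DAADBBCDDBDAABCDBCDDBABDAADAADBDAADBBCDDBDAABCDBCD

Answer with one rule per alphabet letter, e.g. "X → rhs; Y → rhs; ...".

  step 2 ⇒ step 3: DBABDAABCDDBDBABDAA ⇒ DAA·DB·BCD·DB·DAA·BCD·BCD·DB·AB·DAA·DAA·DB·DAA·DB·BCD·DB·DAA·BCD·BCD
    A ↦ BCD
    B ↦ DB
    C ↦ AB
    D ↦ DAA

A->BCD, B->DB, C->AB, D->DAA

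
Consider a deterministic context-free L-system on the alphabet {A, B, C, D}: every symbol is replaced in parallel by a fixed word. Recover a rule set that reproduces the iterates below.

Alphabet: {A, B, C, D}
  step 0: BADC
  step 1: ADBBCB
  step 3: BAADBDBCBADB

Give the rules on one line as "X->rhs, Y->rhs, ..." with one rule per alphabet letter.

A->DB, B->A, C->CB, D->B

  step 0 ⇒ step 1: BADC ⇒ A·DB·B·CB
    A ↦ DB
    B ↦ A
    C ↦ CB
    D ↦ B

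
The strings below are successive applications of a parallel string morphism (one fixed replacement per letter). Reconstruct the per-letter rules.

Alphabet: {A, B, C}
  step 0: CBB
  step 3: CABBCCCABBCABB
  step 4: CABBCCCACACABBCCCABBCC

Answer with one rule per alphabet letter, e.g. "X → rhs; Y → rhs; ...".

  step 3 ⇒ step 4: CABBCCCABBCABB ⇒ CA·BB·C·C·CA·CA·CA·BB·C·C·CA·BB·C·C
    A ↦ BB
    B ↦ C
    C ↦ CA

A->BB, B->C, C->CA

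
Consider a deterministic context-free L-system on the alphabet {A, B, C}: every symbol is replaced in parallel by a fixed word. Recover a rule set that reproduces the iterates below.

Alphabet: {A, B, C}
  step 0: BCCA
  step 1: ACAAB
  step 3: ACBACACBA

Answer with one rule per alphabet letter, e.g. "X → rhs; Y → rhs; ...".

A->B, B->AC, C->A

  step 0 ⇒ step 1: BCCA ⇒ AC·A·A·B
    A ↦ B
    B ↦ AC
    C ↦ A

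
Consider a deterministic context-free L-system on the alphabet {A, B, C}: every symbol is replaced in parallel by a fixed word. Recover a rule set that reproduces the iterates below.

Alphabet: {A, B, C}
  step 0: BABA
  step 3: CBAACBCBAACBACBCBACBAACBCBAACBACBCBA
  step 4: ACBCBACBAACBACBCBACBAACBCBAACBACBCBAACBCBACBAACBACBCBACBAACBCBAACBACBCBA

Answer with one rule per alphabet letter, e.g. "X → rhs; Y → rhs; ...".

  step 3 ⇒ step 4: CBAACBCBAACBACBCBACBAACBCBAACBACBCBA ⇒ A·CB·CBA·CBA·A·CB·A·CB·CBA·CBA·A·CB·CBA·A·CB·A·CB·CBA·A·CB·CBA·CBA·A·CB·A·CB·CBA·CBA·A·CB·CBA·A·CB·A·CB·CBA
    A ↦ CBA
    B ↦ CB
    C ↦ A

A->CBA, B->CB, C->A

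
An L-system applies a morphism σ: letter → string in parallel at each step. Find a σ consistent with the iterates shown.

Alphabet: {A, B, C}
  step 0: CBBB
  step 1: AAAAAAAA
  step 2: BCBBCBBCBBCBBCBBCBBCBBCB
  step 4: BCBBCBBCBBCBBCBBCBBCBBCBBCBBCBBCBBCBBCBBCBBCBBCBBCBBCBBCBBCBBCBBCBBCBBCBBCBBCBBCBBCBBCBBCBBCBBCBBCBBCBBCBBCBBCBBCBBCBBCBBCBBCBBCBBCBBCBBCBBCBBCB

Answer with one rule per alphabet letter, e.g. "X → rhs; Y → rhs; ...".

A->BCB, B->AA, C->AA

  step 1 ⇒ step 2: AAAAAAAA ⇒ BCB·BCB·BCB·BCB·BCB·BCB·BCB·BCB
    A ↦ BCB
  step 0 ⇒ step 1: CBBB ⇒ AA·AA·AA·AA
    B ↦ AA
  step 0 ⇒ step 1: CBBB ⇒ AA·AA·AA·AA
    C ↦ AA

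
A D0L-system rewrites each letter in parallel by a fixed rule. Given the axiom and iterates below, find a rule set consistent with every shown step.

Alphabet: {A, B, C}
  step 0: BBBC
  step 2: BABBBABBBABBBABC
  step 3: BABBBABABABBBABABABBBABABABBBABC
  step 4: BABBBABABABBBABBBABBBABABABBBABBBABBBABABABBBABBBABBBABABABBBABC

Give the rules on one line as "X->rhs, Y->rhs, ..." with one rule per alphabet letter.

A->BB, B->BA, C->BC

  step 3 ⇒ step 4: BABBBABABABBBABABABBBABABABBBABC ⇒ BA·BB·BA·BA·BA·BB·BA·BB·BA·BB·BA·BA·BA·BB·BA·BB·BA·BB·BA·BA·BA·BB·BA·BB·BA·BB·BA·BA·BA·BB·BA·BC
    A ↦ BB
    B ↦ BA
    C ↦ BC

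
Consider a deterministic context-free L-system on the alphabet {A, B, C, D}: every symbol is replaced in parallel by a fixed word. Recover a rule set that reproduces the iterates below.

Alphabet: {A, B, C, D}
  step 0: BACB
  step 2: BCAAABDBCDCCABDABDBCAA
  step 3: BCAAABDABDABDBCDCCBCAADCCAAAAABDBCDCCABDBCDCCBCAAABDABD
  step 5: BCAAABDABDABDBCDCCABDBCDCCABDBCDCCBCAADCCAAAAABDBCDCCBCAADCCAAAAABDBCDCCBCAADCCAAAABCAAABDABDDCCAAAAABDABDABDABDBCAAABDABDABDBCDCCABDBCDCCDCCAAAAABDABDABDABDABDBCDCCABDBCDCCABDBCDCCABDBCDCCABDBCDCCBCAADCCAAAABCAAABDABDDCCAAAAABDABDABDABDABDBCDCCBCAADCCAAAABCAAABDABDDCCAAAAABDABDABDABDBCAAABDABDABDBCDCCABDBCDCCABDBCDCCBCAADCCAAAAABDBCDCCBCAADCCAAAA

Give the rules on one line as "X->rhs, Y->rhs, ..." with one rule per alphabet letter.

  step 2 ⇒ step 3: BCAAABDBCDCCABDABDBCAA ⇒ BC·AA·ABD·ABD·ABD·BC·DCC·BC·AA·DCC·AA·AA·ABD·BC·DCC·ABD·BC·DCC·BC·AA·ABD·ABD
    A ↦ ABD
    B ↦ BC
    C ↦ AA
    D ↦ DCC

A->ABD, B->BC, C->AA, D->DCC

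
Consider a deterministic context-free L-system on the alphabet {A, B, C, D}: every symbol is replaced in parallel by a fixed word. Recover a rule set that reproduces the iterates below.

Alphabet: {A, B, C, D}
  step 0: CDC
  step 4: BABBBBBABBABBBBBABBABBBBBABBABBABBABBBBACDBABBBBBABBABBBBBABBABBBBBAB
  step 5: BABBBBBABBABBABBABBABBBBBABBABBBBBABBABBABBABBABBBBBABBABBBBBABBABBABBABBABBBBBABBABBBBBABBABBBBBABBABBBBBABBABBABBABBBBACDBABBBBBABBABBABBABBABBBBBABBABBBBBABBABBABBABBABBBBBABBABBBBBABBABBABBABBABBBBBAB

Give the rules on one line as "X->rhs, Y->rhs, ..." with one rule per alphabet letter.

A->BBB, B->BAB, C->A, D->CD

  step 4 ⇒ step 5: BABBBBBABBABBBBBABBABBBBBABBABBABBABBBBACDBABBBBBABBABBBBBABBABBBBBAB ⇒ BAB·BBB·BAB·BAB·BAB·BAB·BAB·BBB·BAB·BAB·BBB·BAB·BAB·BAB·BAB·BAB·BBB·BAB·BAB·BBB·BAB·BAB·BAB·BAB·BAB·BBB·BAB·BAB·BBB·BAB·BAB·BBB·BAB·BAB·BBB·BAB·BAB·BAB·BAB·BBB·A·CD·BAB·BBB·BAB·BAB·BAB·BAB·BAB·BBB·BAB·BAB·BBB·BAB·BAB·BAB·BAB·BAB·BBB·BAB·BAB·BBB·BAB·BAB·BAB·BAB·BAB·BBB·BAB
    A ↦ BBB
    B ↦ BAB
    C ↦ A
    D ↦ CD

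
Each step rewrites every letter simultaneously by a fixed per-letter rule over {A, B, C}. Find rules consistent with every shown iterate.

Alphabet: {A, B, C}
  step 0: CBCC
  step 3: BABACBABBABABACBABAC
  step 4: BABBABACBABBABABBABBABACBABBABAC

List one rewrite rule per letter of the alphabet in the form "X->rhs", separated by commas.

A->B, B->BA, C->AC

  step 3 ⇒ step 4: BABACBABBABABACBABAC ⇒ BA·B·BA·B·AC·BA·B·BA·BA·B·BA·B·BA·B·AC·BA·B·BA·B·AC
    A ↦ B
    B ↦ BA
    C ↦ AC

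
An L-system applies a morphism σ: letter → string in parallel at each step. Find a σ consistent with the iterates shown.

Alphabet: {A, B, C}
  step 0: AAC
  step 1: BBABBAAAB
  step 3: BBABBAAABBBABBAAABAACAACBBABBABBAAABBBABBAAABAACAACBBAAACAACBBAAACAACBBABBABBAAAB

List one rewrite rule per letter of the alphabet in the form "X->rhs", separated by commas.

  step 0 ⇒ step 1: AAC ⇒ BBA·BBA·AAB
    A ↦ BBA
    C ↦ AAB
    B ↦ AAC  (constrained at step 1)

A->BBA, B->AAC, C->AAB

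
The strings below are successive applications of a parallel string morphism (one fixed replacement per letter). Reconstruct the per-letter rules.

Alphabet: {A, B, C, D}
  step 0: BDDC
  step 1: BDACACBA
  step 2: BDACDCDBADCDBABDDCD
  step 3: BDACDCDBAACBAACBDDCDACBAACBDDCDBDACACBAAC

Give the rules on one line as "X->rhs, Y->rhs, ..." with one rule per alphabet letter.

  step 2 ⇒ step 3: BDACDCDBADCDBABDDCD ⇒ BD·AC·DCD·BA·AC·BA·AC·BD·DCD·AC·BA·AC·BD·DCD·BD·AC·AC·BA·AC
    A ↦ DCD
    B ↦ BD
    C ↦ BA
    D ↦ AC

A->DCD, B->BD, C->BA, D->AC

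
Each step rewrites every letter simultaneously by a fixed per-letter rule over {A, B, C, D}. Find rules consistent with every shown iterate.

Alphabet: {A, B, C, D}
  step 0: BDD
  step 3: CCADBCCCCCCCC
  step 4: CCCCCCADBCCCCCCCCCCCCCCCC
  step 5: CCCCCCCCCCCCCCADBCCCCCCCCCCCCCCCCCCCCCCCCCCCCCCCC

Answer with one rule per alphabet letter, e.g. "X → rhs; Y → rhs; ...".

  step 4 ⇒ step 5: CCCCCCADBCCCCCCCCCCCCCCCC ⇒ CC·CC·CC·CC·CC·CC·CC·A·DB·CC·CC·CC·CC·CC·CC·CC·CC·CC·CC·CC·CC·CC·CC·CC·CC
    A ↦ CC
    B ↦ DB
    C ↦ CC
    D ↦ A

A->CC, B->DB, C->CC, D->A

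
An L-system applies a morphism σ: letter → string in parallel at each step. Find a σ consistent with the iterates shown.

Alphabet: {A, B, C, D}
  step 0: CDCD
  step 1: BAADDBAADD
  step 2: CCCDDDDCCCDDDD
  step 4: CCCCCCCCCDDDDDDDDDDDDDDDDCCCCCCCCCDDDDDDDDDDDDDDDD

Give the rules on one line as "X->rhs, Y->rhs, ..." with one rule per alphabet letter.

  step 1 ⇒ step 2: BAADDBAADD ⇒ C·C·C·DD·DD·C·C·C·DD·DD
    A ↦ C
    B ↦ C
    D ↦ DD
  step 0 ⇒ step 1: CDCD ⇒ BAA·DD·BAA·DD
    C ↦ BAA

A->C, B->C, C->BAA, D->DD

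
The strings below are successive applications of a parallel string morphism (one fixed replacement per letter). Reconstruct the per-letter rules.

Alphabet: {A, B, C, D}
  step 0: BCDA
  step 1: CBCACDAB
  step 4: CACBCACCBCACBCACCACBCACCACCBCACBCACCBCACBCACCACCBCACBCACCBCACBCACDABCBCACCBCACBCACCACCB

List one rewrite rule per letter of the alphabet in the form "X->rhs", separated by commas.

  step 0 ⇒ step 1: BCDA ⇒ CB·CAC·DA·B
    A ↦ B
    B ↦ CB
    C ↦ CAC
    D ↦ DA

A->B, B->CB, C->CAC, D->DA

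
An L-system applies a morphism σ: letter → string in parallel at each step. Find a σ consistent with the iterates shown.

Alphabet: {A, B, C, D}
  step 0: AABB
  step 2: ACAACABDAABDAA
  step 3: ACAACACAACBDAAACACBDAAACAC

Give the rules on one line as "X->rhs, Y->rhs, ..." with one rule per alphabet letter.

A->AC, B->BD, C->A, D->AA

  step 2 ⇒ step 3: ACAACABDAABDAA ⇒ AC·A·AC·AC·A·AC·BD·AA·AC·AC·BD·AA·AC·AC
    A ↦ AC
    B ↦ BD
    C ↦ A
    D ↦ AA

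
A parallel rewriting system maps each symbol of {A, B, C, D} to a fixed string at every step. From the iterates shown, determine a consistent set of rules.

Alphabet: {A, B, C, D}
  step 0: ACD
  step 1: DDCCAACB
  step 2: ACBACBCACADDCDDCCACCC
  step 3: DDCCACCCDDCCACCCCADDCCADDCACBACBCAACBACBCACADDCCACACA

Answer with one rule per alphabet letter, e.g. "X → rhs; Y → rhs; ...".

  step 2 ⇒ step 3: ACBACBCACADDCDDCCACCC ⇒ DDC·CA·CCC·DDC·CA·CCC·CA·DDC·CA·DDC·ACB·ACB·CA·ACB·ACB·CA·CA·DDC·CA·CA·CA
    A ↦ DDC
    B ↦ CCC
    C ↦ CA
    D ↦ ACB

A->DDC, B->CCC, C->CA, D->ACB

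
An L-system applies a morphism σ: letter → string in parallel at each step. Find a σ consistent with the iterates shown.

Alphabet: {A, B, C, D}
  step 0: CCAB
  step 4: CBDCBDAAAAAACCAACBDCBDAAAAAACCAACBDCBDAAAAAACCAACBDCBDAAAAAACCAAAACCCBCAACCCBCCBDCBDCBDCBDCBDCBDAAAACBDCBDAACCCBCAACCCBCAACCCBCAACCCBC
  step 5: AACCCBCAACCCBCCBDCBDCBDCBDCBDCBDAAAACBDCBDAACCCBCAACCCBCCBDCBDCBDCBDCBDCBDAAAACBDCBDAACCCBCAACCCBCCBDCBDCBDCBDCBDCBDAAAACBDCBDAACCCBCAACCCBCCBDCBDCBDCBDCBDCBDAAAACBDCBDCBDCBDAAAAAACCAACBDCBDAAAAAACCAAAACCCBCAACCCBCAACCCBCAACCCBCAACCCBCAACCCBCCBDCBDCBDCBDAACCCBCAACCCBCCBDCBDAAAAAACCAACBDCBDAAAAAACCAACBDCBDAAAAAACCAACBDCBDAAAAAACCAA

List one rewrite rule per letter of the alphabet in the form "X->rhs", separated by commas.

A->CBD, B->CC, C->AA, D->CBC

  step 4 ⇒ step 5: CBDCBDAAAAAACCAACBDCBDAAAAAACCAACBDCBDAAAAAACCAACBDCBDAAAAAACCAAAACCCBCAACCCBCCBDCBDCBDCBDCBDCBDAAAACBDCBDAACCCBCAACCCBCAACCCBCAACCCBC ⇒ AA·CC·CBC·AA·CC·CBC·CBD·CBD·CBD·CBD·CBD·CBD·AA·AA·CBD·CBD·AA·CC·CBC·AA·CC·CBC·CBD·CBD·CBD·CBD·CBD·CBD·AA·AA·CBD·CBD·AA·CC·CBC·AA·CC·CBC·CBD·CBD·CBD·CBD·CBD·CBD·AA·AA·CBD·CBD·AA·CC·CBC·AA·CC·CBC·CBD·CBD·CBD·CBD·CBD·CBD·AA·AA·CBD·CBD·CBD·CBD·AA·AA·AA·CC·AA·CBD·CBD·AA·AA·AA·CC·AA·AA·CC·CBC·AA·CC·CBC·AA·CC·CBC·AA·CC·CBC·AA·CC·CBC·AA·CC·CBC·CBD·CBD·CBD·CBD·AA·CC·CBC·AA·CC·CBC·CBD·CBD·AA·AA·AA·CC·AA·CBD·CBD·AA·AA·AA·CC·AA·CBD·CBD·AA·AA·AA·CC·AA·CBD·CBD·AA·AA·AA·CC·AA
    A ↦ CBD
    B ↦ CC
    C ↦ AA
    D ↦ CBC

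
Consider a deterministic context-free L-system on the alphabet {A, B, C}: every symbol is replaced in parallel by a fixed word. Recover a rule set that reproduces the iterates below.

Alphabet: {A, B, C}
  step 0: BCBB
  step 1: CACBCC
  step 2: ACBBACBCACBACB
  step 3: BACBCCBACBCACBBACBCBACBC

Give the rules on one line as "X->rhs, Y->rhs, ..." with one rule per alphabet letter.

  step 2 ⇒ step 3: ACBBACBCACBACB ⇒ B·ACB·C·C·B·ACB·C·ACB·B·ACB·C·B·ACB·C
    A ↦ B
    B ↦ C
    C ↦ ACB

A->B, B->C, C->ACB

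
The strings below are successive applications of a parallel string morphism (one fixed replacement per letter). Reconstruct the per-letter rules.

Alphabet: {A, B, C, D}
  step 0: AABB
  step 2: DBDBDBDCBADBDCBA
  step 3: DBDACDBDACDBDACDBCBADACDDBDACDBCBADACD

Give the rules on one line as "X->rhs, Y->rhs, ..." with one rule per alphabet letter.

A->D, B->DAC, C->CBA, D->DB

  step 2 ⇒ step 3: DBDBDBDCBADBDCBA ⇒ DB·DAC·DB·DAC·DB·DAC·DB·CBA·DAC·D·DB·DAC·DB·CBA·DAC·D
    A ↦ D
    B ↦ DAC
    C ↦ CBA
    D ↦ DB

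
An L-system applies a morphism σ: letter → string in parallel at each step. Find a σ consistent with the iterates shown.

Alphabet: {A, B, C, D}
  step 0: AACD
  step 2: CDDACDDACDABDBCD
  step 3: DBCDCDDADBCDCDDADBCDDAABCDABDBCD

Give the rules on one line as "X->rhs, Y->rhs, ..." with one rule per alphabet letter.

A->DA, B->AB, C->DB, D->CD

  step 2 ⇒ step 3: CDDACDDACDABDBCD ⇒ DB·CD·CD·DA·DB·CD·CD·DA·DB·CD·DA·AB·CD·AB·DB·CD
    A ↦ DA
    B ↦ AB
    C ↦ DB
    D ↦ CD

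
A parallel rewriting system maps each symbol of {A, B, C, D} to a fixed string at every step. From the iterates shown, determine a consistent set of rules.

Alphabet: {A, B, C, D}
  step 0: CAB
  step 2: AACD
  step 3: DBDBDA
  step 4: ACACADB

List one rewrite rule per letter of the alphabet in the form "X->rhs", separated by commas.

A->DB, B->C, C->D, D->A

  step 3 ⇒ step 4: DBDBDA ⇒ A·C·A·C·A·DB
    A ↦ DB
    B ↦ C
    D ↦ A
  step 2 ⇒ step 3: AACD ⇒ DB·DB·D·A
    C ↦ D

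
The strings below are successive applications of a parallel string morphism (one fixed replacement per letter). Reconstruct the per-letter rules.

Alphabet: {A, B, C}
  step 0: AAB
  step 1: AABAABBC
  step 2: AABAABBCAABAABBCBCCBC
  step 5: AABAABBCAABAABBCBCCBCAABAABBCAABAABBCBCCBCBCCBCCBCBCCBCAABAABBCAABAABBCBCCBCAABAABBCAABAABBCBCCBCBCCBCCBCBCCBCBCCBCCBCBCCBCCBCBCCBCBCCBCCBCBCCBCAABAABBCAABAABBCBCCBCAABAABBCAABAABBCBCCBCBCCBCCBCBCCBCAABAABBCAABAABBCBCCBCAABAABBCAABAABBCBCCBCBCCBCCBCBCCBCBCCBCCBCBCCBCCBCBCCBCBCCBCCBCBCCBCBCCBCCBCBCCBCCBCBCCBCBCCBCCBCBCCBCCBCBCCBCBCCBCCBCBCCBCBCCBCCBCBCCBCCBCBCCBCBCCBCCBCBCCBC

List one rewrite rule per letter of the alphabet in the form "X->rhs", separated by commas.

A->AAB, B->BC, C->CBC

  step 1 ⇒ step 2: AABAABBC ⇒ AAB·AAB·BC·AAB·AAB·BC·BC·CBC
    A ↦ AAB
    B ↦ BC
    C ↦ CBC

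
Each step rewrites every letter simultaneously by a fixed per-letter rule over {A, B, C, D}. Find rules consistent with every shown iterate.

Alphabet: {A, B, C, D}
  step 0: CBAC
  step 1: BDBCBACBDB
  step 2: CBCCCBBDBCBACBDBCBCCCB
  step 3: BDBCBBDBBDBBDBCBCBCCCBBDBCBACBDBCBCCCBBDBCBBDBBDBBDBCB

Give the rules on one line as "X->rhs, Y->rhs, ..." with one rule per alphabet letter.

A->AC, B->CB, C->BDB, D->CC

  step 2 ⇒ step 3: CBCCCBBDBCBACBDBCBCCCB ⇒ BDB·CB·BDB·BDB·BDB·CB·CB·CC·CB·BDB·CB·AC·BDB·CB·CC·CB·BDB·CB·BDB·BDB·BDB·CB
    A ↦ AC
    B ↦ CB
    C ↦ BDB
    D ↦ CC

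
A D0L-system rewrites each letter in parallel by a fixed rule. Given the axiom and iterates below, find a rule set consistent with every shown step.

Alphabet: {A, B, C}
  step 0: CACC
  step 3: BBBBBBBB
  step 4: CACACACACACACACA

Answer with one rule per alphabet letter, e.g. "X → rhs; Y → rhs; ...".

A->B, B->CA, C->B

  step 3 ⇒ step 4: BBBBBBBB ⇒ CA·CA·CA·CA·CA·CA·CA·CA
    B ↦ CA
    A ↦ B  (constrained at step 0)
    C ↦ B  (constrained at step 0)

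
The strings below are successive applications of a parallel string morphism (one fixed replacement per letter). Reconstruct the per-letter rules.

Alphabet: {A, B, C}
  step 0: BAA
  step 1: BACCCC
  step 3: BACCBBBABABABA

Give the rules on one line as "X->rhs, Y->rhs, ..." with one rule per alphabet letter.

  step 0 ⇒ step 1: BAA ⇒ BA·CC·CC
    A ↦ CC
    B ↦ BA
    C ↦ B  (constrained at step 1)

A->CC, B->BA, C->B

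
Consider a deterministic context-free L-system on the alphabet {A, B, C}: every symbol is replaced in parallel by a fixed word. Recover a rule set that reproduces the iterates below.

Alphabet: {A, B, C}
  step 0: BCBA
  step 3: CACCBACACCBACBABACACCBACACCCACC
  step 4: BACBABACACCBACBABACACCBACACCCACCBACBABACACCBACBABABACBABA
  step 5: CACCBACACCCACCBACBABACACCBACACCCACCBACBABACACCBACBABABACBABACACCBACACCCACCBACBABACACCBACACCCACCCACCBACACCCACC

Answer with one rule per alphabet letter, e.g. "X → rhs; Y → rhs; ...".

A->C, B->CAC, C->BA

  step 4 ⇒ step 5: BACBABACACCBACBABACACCBACACCCACCBACBABACACCBACBABABACBABA ⇒ CAC·C·BA·CAC·C·CAC·C·BA·C·BA·BA·CAC·C·BA·CAC·C·CAC·C·BA·C·BA·BA·CAC·C·BA·C·BA·BA·BA·C·BA·BA·CAC·C·BA·CAC·C·CAC·C·BA·C·BA·BA·CAC·C·BA·CAC·C·CAC·C·CAC·C·BA·CAC·C·CAC·C
    A ↦ C
    B ↦ CAC
    C ↦ BA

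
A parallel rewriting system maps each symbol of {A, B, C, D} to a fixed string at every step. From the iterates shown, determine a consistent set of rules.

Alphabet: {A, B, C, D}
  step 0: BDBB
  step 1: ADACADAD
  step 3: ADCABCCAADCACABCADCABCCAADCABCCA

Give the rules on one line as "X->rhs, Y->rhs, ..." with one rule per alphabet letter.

A->BC, B->AD, C->CA, D->AC

  step 0 ⇒ step 1: BDBB ⇒ AD·AC·AD·AD
    B ↦ AD
    D ↦ AC
    A ↦ BC  (constrained at step 1)
    C ↦ CA  (constrained at step 1)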